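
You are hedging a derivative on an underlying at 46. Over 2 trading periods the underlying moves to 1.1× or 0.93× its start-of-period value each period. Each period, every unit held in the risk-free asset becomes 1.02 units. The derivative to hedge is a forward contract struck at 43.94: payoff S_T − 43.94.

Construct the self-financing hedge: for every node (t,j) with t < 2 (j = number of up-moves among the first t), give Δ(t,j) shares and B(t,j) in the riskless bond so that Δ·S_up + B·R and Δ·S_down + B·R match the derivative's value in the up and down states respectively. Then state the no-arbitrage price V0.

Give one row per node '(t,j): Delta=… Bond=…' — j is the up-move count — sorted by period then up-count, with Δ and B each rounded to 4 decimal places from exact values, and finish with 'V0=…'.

(0,0): Delta=1.0000 Bond=-42.2338
(1,0): Delta=1.0000 Bond=-43.0784
(1,1): Delta=1.0000 Bond=-43.0784
V0=3.7662

The replicating-portfolio and risk-neutral prices coincide; use p* = (1.02−0.93)/(1.1−0.93) = 0.5294 for the latter.
Terminal values V(2,·): V(2,0)=-4.1546, V(2,1)=3.1180, V(2,2)=11.7200
Node (1,0) S=42.7800: V=(p*·3.1180+(1−p*)·-4.1546)/1.02=-0.2984; Δ=(3.1180−-4.1546)/(47.0580−39.7854)=1.0000; B=V−Δ·S=-43.0784
Node (1,1) S=50.6000: V=(p*·11.7200+(1−p*)·3.1180)/1.02=7.5216; Δ=(11.7200−3.1180)/(55.6600−47.0580)=1.0000; B=V−Δ·S=-43.0784
Node (0,0) S=46.0000: V=(p*·7.5216+(1−p*)·-0.2984)/1.02=3.7662; Δ=(7.5216−-0.2984)/(50.6000−42.7800)=1.0000; B=V−Δ·S=-42.2338
Root portfolio cost Δ·46+B reproduces V0=3.7662.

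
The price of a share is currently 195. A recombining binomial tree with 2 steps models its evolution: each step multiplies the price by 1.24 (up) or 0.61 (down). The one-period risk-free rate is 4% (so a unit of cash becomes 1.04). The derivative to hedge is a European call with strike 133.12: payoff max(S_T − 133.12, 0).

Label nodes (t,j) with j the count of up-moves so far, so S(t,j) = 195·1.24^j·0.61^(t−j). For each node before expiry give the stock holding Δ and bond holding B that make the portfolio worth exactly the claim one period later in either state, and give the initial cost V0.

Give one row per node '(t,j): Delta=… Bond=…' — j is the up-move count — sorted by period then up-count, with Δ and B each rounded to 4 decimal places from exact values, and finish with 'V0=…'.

The replicating-portfolio and risk-neutral prices coincide; use p* = (1.04−0.61)/(1.24−0.61) = 0.6825 for the latter.
Payoff layer (t=2): V(2,0)=0.0000, V(2,1)=14.3780, V(2,2)=166.7120
Node (1,0) S=118.9500: V=(p*·14.3780+(1−p*)·0.0000)/1.04=9.4361; Δ=(14.3780−0.0000)/(147.4980−72.5595)=0.1919; B=V−Δ·S=-13.3861
Node (1,1) S=241.8000: V=(p*·166.7120+(1−p*)·14.3780)/1.04=113.8000; Δ=(166.7120−14.3780)/(299.8320−147.4980)=1.0000; B=V−Δ·S=-128.0000
Node (0,0) S=195.0000: V=(p*·113.8000+(1−p*)·9.4361)/1.04=77.5660; Δ=(113.8000−9.4361)/(241.8000−118.9500)=0.8495; B=V−Δ·S=-88.0910
Each (Δ,B) replicates both successor values, so the strategy is self-financing and V0 is arbitrage-free.

(0,0): Delta=0.8495 Bond=-88.0910
(1,0): Delta=0.1919 Bond=-13.3861
(1,1): Delta=1.0000 Bond=-128.0000
V0=77.5660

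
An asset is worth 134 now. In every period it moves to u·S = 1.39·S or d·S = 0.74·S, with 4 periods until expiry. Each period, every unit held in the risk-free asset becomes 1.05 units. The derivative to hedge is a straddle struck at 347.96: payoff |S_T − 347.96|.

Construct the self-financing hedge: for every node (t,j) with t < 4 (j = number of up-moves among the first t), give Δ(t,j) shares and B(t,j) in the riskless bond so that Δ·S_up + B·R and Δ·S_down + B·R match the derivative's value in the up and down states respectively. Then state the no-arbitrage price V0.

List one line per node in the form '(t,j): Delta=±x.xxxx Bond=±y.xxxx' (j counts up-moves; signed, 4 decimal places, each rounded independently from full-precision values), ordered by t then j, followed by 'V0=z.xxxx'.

(0,0): Delta=-0.6724 Bond=255.3267
(1,0): Delta=-1.0000 Bond=300.5809
(1,1): Delta=-0.4811 Bond=232.4612
(2,0): Delta=-1.0000 Bond=315.6100
(2,1): Delta=-1.0000 Bond=315.6100
(2,2): Delta=-0.1781 Bond=165.6368
(3,0): Delta=-1.0000 Bond=331.3905
(3,1): Delta=-1.0000 Bond=331.3905
(3,2): Delta=-1.0000 Bond=331.3905
(3,3): Delta=0.3019 Bond=1.2076
V0=165.2292

Since d<R<u, set p* = (R−d)/(u−d) = 0.4769; price each node as the discounted p*-expectation of its children.
Terminal payoffs: V(4,0)=307.7780, V(4,1)=272.4830, V(4,2)=206.1856, V(4,3)=81.6540, V(4,4)=152.2634
Node (3,0) S=54.3000: V=(p*·272.4830+(1−p*)·307.7780)/1.05=277.0905; Δ=(272.4830−307.7780)/(75.4770−40.1820)=-1.0000; B=V−Δ·S=331.3905
Node (3,1) S=101.9960: V=(p*·206.1856+(1−p*)·272.4830)/1.05=229.3945; Δ=(206.1856−272.4830)/(141.7744−75.4770)=-1.0000; B=V−Δ·S=331.3905
Node (3,2) S=191.5870: V=(p*·81.6540+(1−p*)·206.1856)/1.05=139.8034; Δ=(81.6540−206.1856)/(266.3060−141.7744)=-1.0000; B=V−Δ·S=331.3905
Node (3,3) S=359.8729: V=(p*·152.2634+(1−p*)·81.6540)/1.05=109.8374; Δ=(152.2634−81.6540)/(500.2234−266.3060)=0.3019; B=V−Δ·S=1.2076
Node (2,0) S=73.3784: V=(p*·229.3945+(1−p*)·277.0905)/1.05=242.2316; Δ=(229.3945−277.0905)/(101.9960−54.3000)=-1.0000; B=V−Δ·S=315.6100
Node (2,1) S=137.8324: V=(p*·139.8034+(1−p*)·229.3945)/1.05=177.7776; Δ=(139.8034−229.3945)/(191.5870−101.9960)=-1.0000; B=V−Δ·S=315.6100
Node (2,2) S=258.9014: V=(p*·109.8374+(1−p*)·139.8034)/1.05=119.5352; Δ=(109.8374−139.8034)/(359.8729−191.5870)=-0.1781; B=V−Δ·S=165.6368
Node (1,0) S=99.1600: V=(p*·177.7776+(1−p*)·242.2316)/1.05=201.4209; Δ=(177.7776−242.2316)/(137.8324−73.3784)=-1.0000; B=V−Δ·S=300.5809
Node (1,1) S=186.2600: V=(p*·119.5352+(1−p*)·177.7776)/1.05=142.8576; Δ=(119.5352−177.7776)/(258.9014−137.8324)=-0.4811; B=V−Δ·S=232.4612
Node (0,0) S=134.0000: V=(p*·142.8576+(1−p*)·201.4209)/1.05=165.2292; Δ=(142.8576−201.4209)/(186.2600−99.1600)=-0.6724; B=V−Δ·S=255.3267
Each (Δ,B) replicates both successor values, so the strategy is self-financing and V0 is arbitrage-free.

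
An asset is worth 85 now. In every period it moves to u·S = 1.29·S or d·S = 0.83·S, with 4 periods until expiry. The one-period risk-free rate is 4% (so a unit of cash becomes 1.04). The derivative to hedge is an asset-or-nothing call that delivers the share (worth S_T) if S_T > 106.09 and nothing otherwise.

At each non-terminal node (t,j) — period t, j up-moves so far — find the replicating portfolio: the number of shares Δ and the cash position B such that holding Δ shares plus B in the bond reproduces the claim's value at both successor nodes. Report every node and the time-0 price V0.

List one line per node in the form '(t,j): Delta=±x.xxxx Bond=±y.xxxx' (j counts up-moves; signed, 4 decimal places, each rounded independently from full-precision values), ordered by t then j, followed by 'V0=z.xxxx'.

Under the risk-neutral measure, an up-move has probability p* = (R−d)/(u−d) = 0.4565 and values discount at R = 1.04.
At expiry t=4: V(4,0)=0.0000, V(4,1)=0.0000, V(4,2)=0.0000, V(4,3)=151.4489, V(4,4)=235.3844
(3,0): S=48.6019. Δ = (V_up−V_dn)/(S_up−S_dn) = (0.0000−0.0000)/(62.6964−40.3396) = 0.0000. V = [p*·0.0000 + (1−p*)·0.0000]/1.04 = 0.0000. B = V − Δ·S = 0.0000.
(3,1): S=75.5379. Δ = (V_up−V_dn)/(S_up−S_dn) = (0.0000−0.0000)/(97.4439−62.6964) = 0.0000. V = [p*·0.0000 + (1−p*)·0.0000]/1.04 = 0.0000. B = V − Δ·S = 0.0000.
(3,2): S=117.4023. Δ = (V_up−V_dn)/(S_up−S_dn) = (151.4489−0.0000)/(151.4489−97.4439) = 2.8043. V = [p*·151.4489 + (1−p*)·0.0000]/1.04 = 66.4805. B = V − Δ·S = -262.7563.
(3,3): S=182.4686. Δ = (V_up−V_dn)/(S_up−S_dn) = (235.3844−151.4489)/(235.3844−151.4489) = 1.0000. V = [p*·235.3844 + (1−p*)·151.4489]/1.04 = 182.4686. B = V − Δ·S = 0.0000.
(2,0): S=58.5565. Δ = (V_up−V_dn)/(S_up−S_dn) = (0.0000−0.0000)/(75.5379−48.6019) = 0.0000. V = [p*·0.0000 + (1−p*)·0.0000]/1.04 = 0.0000. B = V − Δ·S = 0.0000.
(2,1): S=91.0095. Δ = (V_up−V_dn)/(S_up−S_dn) = (66.4805−0.0000)/(117.4023−75.5379) = 1.5880. V = [p*·66.4805 + (1−p*)·0.0000]/1.04 = 29.1825. B = V − Δ·S = -115.3403.
(2,2): S=141.4485. Δ = (V_up−V_dn)/(S_up−S_dn) = (182.4686−66.4805)/(182.4686−117.4023) = 1.7826. V = [p*·182.4686 + (1−p*)·66.4805]/1.04 = 114.8381. B = V − Δ·S = -137.3099.
(1,0): S=70.5500. Δ = (V_up−V_dn)/(S_up−S_dn) = (29.1825−0.0000)/(91.0095−58.5565) = 0.8992. V = [p*·29.1825 + (1−p*)·0.0000]/1.04 = 12.8100. B = V − Δ·S = -50.6302.
(1,1): S=109.6500. Δ = (V_up−V_dn)/(S_up−S_dn) = (114.8381−29.1825)/(141.4485−91.0095) = 1.6982. V = [p*·114.8381 + (1−p*)·29.1825]/1.04 = 65.6597. B = V − Δ·S = -120.5480.
(0,0): S=85.0000. Δ = (V_up−V_dn)/(S_up−S_dn) = (65.6597−12.8100)/(109.6500−70.5500) = 1.3517. V = [p*·65.6597 + (1−p*)·12.8100]/1.04 = 35.5164. B = V − Δ·S = -79.3742.
Self-financing check: at every node Δ·S+B equals the discounted successor values.

(0,0): Delta=1.3517 Bond=-79.3742
(1,0): Delta=0.8992 Bond=-50.6302
(1,1): Delta=1.6982 Bond=-120.5480
(2,0): Delta=0.0000 Bond=0.0000
(2,1): Delta=1.5880 Bond=-115.3403
(2,2): Delta=1.7826 Bond=-137.3099
(3,0): Delta=0.0000 Bond=0.0000
(3,1): Delta=0.0000 Bond=0.0000
(3,2): Delta=2.8043 Bond=-262.7563
(3,3): Delta=1.0000 Bond=0.0000
V0=35.5164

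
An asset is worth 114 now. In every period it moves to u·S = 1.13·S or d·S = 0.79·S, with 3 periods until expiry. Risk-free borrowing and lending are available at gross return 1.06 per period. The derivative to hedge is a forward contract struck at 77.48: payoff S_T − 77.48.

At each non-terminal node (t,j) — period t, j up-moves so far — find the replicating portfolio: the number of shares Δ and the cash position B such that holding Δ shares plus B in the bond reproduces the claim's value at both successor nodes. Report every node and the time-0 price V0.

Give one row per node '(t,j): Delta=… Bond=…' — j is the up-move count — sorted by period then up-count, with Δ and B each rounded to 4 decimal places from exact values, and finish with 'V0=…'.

The replicating-portfolio and risk-neutral prices coincide; use p* = (1.06−0.79)/(1.13−0.79) = 0.7941 for the latter.
Terminal values V(3,·): V(3,0)=-21.2736, V(3,1)=2.9166, V(3,2)=37.5176, V(3,3)=87.0103
(2,0): S=71.1474. Δ = (V_up−V_dn)/(S_up−S_dn) = (2.9166−-21.2736)/(80.3966−56.2064) = 1.0000. V = [p*·2.9166 + (1−p*)·-21.2736]/1.06 = -1.9469. B = V − Δ·S = -73.0943.
(2,1): S=101.7678. Δ = (V_up−V_dn)/(S_up−S_dn) = (37.5176−2.9166)/(114.9976−80.3966) = 1.0000. V = [p*·37.5176 + (1−p*)·2.9166]/1.06 = 28.6735. B = V − Δ·S = -73.0943.
(2,2): S=145.5666. Δ = (V_up−V_dn)/(S_up−S_dn) = (87.0103−37.5176)/(164.4903−114.9976) = 1.0000. V = [p*·87.0103 + (1−p*)·37.5176]/1.06 = 72.4723. B = V − Δ·S = -73.0943.
(1,0): S=90.0600. Δ = (V_up−V_dn)/(S_up−S_dn) = (28.6735−-1.9469)/(101.7678−71.1474) = 1.0000. V = [p*·28.6735 + (1−p*)·-1.9469]/1.06 = 21.1031. B = V − Δ·S = -68.9569.
(1,1): S=128.8200. Δ = (V_up−V_dn)/(S_up−S_dn) = (72.4723−28.6735)/(145.5666−101.7678) = 1.0000. V = [p*·72.4723 + (1−p*)·28.6735]/1.06 = 59.8631. B = V − Δ·S = -68.9569.
(0,0): S=114.0000. Δ = (V_up−V_dn)/(S_up−S_dn) = (59.8631−21.1031)/(128.8200−90.0600) = 1.0000. V = [p*·59.8631 + (1−p*)·21.1031]/1.06 = 48.9463. B = V − Δ·S = -65.0537.
Self-financing check: at every node Δ·S+B equals the discounted successor values.

(0,0): Delta=1.0000 Bond=-65.0537
(1,0): Delta=1.0000 Bond=-68.9569
(1,1): Delta=1.0000 Bond=-68.9569
(2,0): Delta=1.0000 Bond=-73.0943
(2,1): Delta=1.0000 Bond=-73.0943
(2,2): Delta=1.0000 Bond=-73.0943
V0=48.9463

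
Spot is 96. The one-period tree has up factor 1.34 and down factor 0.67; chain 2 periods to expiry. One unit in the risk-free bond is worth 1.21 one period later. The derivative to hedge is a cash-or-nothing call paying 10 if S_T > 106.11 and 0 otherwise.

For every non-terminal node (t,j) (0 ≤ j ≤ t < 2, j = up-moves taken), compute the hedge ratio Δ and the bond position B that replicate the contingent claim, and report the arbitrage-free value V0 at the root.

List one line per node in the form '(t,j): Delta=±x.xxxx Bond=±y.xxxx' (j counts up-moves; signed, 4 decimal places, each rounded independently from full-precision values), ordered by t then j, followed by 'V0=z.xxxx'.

(0,0): Delta=0.1036 Bond=-5.5049
(1,0): Delta=0.0000 Bond=0.0000
(1,1): Delta=0.1160 Bond=-8.2645
V0=4.4368

Since d<R<u, set p* = (R−d)/(u−d) = 0.8060; price each node as the discounted p*-expectation of its children.
Payoff layer (t=2): V(2,0)=0.0000, V(2,1)=0.0000, V(2,2)=10.0000
  t=1,j=0: stock 64.3200 → up 86.1888 (V=0.0000), down 43.0944 (V=0.0000). Price 0.0000; hedge Δ=0.0000, bond B=0.0000.
  t=1,j=1: stock 128.6400 → up 172.3776 (V=10.0000), down 86.1888 (V=0.0000). Price 6.6609; hedge Δ=0.1160, bond B=-8.2645.
  t=0,j=0: stock 96.0000 → up 128.6400 (V=6.6609), down 64.3200 (V=0.0000). Price 4.4368; hedge Δ=0.1036, bond B=-5.5049.
Check: Δ(0,0)·S0 + B(0,0) = 4.4368 = V0.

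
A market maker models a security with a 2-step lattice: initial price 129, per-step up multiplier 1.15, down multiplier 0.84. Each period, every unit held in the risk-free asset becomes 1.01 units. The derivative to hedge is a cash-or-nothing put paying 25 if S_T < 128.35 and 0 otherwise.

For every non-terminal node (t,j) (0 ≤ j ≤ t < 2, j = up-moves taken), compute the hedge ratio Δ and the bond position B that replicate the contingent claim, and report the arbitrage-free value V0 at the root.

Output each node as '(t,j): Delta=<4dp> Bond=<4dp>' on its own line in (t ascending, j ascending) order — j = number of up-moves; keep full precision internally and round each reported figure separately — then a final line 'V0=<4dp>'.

Risk-neutral probability p* = (R−d)/(u−d) = (1.01−0.84)/(1.15−0.84) = 0.5484.
At expiry t=2: V(2,0)=25.0000, V(2,1)=25.0000, V(2,2)=0.0000
  t=1,j=0: stock 108.3600 → up 124.6140 (V=25.0000), down 91.0224 (V=25.0000). Price 24.7525; hedge Δ=0.0000, bond B=24.7525.
  t=1,j=1: stock 148.3500 → up 170.6025 (V=0.0000), down 124.6140 (V=25.0000). Price 11.1785; hedge Δ=-0.5436, bond B=91.8237.
  t=0,j=0: stock 129.0000 → up 148.3500 (V=11.1785), down 108.3600 (V=24.7525). Price 17.1373; hedge Δ=-0.3394, bond B=60.9242.
Check: Δ(0,0)·S0 + B(0,0) = 17.1373 = V0.

(0,0): Delta=-0.3394 Bond=60.9242
(1,0): Delta=0.0000 Bond=24.7525
(1,1): Delta=-0.5436 Bond=91.8237
V0=17.1373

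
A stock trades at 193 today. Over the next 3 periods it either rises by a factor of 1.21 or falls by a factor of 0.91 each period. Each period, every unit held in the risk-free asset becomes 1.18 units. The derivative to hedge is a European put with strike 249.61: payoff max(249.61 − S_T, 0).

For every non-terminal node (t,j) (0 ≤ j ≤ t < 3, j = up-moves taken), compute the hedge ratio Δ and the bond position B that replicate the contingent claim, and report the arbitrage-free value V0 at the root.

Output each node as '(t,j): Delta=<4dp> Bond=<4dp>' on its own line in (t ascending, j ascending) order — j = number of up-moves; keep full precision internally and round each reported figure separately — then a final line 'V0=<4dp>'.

(0,0): Delta=-0.1315 Bond=26.3626
(1,0): Delta=-0.8910 Bond=164.5026
(1,1): Delta=-0.0680 Bond=16.2862
(2,0): Delta=-1.0000 Bond=211.5339
(2,1): Delta=-0.8819 Bond=192.1774
(2,2): Delta=0.0000 Bond=0.0000
V0=0.9873

No-arbitrage ⇒ martingale measure with p* = (R−d)/(u−d) = 0.9000.
At expiry t=3: V(3,0)=104.1708, V(3,1)=56.2238, V(3,2)=0.0000, V(3,3)=0.0000
Node (2,0) S=159.8233: V=(p*·56.2238+(1−p*)·104.1708)/1.18=51.7106; Δ=(56.2238−104.1708)/(193.3862−145.4392)=-1.0000; B=V−Δ·S=211.5339
Node (2,1) S=212.5123: V=(p*·0.0000+(1−p*)·56.2238)/1.18=4.7647; Δ=(0.0000−56.2238)/(257.1399−193.3862)=-0.8819; B=V−Δ·S=192.1774
Node (2,2) S=282.5713: V=(p*·0.0000+(1−p*)·0.0000)/1.18=0.0000; Δ=(0.0000−0.0000)/(341.9113−257.1399)=0.0000; B=V−Δ·S=0.0000
Node (1,0) S=175.6300: V=(p*·4.7647+(1−p*)·51.7106)/1.18=8.0164; Δ=(4.7647−51.7106)/(212.5123−159.8233)=-0.8910; B=V−Δ·S=164.5026
Node (1,1) S=233.5300: V=(p*·0.0000+(1−p*)·4.7647)/1.18=0.4038; Δ=(0.0000−4.7647)/(282.5713−212.5123)=-0.0680; B=V−Δ·S=16.2862
Node (0,0) S=193.0000: V=(p*·0.4038+(1−p*)·8.0164)/1.18=0.9873; Δ=(0.4038−8.0164)/(233.5300−175.6300)=-0.1315; B=V−Δ·S=26.3626
Check: Δ(0,0)·S0 + B(0,0) = 0.9873 = V0.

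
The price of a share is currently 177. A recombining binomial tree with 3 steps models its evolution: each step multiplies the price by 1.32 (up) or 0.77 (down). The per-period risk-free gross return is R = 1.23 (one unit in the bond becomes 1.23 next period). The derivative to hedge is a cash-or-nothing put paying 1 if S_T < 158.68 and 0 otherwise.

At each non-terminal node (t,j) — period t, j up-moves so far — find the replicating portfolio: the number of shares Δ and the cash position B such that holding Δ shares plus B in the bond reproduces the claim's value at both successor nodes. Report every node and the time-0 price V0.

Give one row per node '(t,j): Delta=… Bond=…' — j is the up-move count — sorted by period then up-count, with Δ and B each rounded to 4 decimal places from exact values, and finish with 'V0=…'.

(0,0): Delta=-0.0019 Bond=0.3674
(1,0): Delta=-0.0091 Bond=1.4349
(1,1): Delta=-0.0010 Bond=0.2596
(2,0): Delta=0.0000 Bond=0.8130
(2,1): Delta=-0.0101 Bond=1.9512
(2,2): Delta=0.0000 Bond=0.0000
V0=0.0385

The replicating-portfolio and risk-neutral prices coincide; use p* = (1.23−0.77)/(1.32−0.77) = 0.8364 for the latter.
At expiry t=3: V(3,0)=1.0000, V(3,1)=1.0000, V(3,2)=0.0000, V(3,3)=0.0000
  t=2,j=0: stock 104.9433 → up 138.5252 (V=1.0000), down 80.8063 (V=1.0000). Price 0.8130; hedge Δ=0.0000, bond B=0.8130.
  t=2,j=1: stock 179.9028 → up 237.4717 (V=0.0000), down 138.5252 (V=1.0000). Price 0.1330; hedge Δ=-0.0101, bond B=1.9512.
  t=2,j=2: stock 308.4048 → up 407.0943 (V=0.0000), down 237.4717 (V=0.0000). Price 0.0000; hedge Δ=0.0000, bond B=0.0000.
  t=1,j=0: stock 136.2900 → up 179.9028 (V=0.1330), down 104.9433 (V=0.8130). Price 0.1986; hedge Δ=-0.0091, bond B=1.4349.
  t=1,j=1: stock 233.6400 → up 308.4048 (V=0.0000), down 179.9028 (V=0.1330). Price 0.0177; hedge Δ=-0.0010, bond B=0.2596.
  t=0,j=0: stock 177.0000 → up 233.6400 (V=0.0177), down 136.2900 (V=0.1986). Price 0.0385; hedge Δ=-0.0019, bond B=0.3674.
Root portfolio cost Δ·177+B reproduces V0=0.0385.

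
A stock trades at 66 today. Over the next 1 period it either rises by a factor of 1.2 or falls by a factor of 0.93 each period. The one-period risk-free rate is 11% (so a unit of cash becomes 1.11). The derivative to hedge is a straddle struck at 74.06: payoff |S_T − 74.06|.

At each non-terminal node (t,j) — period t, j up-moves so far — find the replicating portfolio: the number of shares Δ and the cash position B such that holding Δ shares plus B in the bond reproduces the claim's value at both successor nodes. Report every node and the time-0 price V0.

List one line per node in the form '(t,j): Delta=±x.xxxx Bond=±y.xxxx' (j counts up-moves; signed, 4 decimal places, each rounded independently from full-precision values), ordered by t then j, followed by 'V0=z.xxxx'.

(0,0): Delta=-0.4231 Bond=34.8208
V0=6.8949

Under the risk-neutral measure, an up-move has probability p* = (R−d)/(u−d) = 0.6667 and values discount at R = 1.11.
Terminal payoffs: V(1,0)=12.6800, V(1,1)=5.1400
Node (0,0) S=66.0000: V=(p*·5.1400+(1−p*)·12.6800)/1.11=6.8949; Δ=(5.1400−12.6800)/(79.2000−61.3800)=-0.4231; B=V−Δ·S=34.8208
Check: Δ(0,0)·S0 + B(0,0) = 6.8949 = V0.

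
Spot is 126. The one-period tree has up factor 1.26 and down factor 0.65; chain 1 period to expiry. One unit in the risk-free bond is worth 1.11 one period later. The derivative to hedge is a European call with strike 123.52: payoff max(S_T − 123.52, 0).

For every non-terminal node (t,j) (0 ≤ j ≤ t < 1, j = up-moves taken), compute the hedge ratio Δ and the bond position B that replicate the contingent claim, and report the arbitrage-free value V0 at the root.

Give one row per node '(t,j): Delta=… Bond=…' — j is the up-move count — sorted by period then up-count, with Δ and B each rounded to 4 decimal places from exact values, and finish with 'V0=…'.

(0,0): Delta=0.4585 Bond=-33.8296
V0=23.9409

Under the risk-neutral measure, an up-move has probability p* = (R−d)/(u−d) = 0.7541 and values discount at R = 1.11.
Payoff layer (t=1): V(1,0)=0.0000, V(1,1)=35.2400
(0,0): S=126.0000. Δ = (V_up−V_dn)/(S_up−S_dn) = (35.2400−0.0000)/(158.7600−81.9000) = 0.4585. V = [p*·35.2400 + (1−p*)·0.0000]/1.11 = 23.9409. B = V − Δ·S = -33.8296.
Root portfolio cost Δ·126+B reproduces V0=23.9409.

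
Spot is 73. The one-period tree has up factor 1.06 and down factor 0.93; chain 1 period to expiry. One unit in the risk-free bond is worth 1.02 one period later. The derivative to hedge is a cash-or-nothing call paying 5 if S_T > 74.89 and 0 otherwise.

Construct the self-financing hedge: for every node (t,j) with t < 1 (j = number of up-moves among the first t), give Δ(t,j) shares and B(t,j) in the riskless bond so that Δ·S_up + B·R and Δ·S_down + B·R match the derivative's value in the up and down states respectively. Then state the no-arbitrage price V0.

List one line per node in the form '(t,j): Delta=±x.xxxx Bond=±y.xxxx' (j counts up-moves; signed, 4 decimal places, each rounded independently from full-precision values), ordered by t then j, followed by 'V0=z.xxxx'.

(0,0): Delta=0.5269 Bond=-35.0679
V0=3.3937

No-arbitrage ⇒ martingale measure with p* = (R−d)/(u−d) = 0.6923.
Terminal payoffs: V(1,0)=0.0000, V(1,1)=5.0000
(0,0): S=73.0000. Δ = (V_up−V_dn)/(S_up−S_dn) = (5.0000−0.0000)/(77.3800−67.8900) = 0.5269. V = [p*·5.0000 + (1−p*)·0.0000]/1.02 = 3.3937. B = V − Δ·S = -35.0679.
Self-financing check: at every node Δ·S+B equals the discounted successor values.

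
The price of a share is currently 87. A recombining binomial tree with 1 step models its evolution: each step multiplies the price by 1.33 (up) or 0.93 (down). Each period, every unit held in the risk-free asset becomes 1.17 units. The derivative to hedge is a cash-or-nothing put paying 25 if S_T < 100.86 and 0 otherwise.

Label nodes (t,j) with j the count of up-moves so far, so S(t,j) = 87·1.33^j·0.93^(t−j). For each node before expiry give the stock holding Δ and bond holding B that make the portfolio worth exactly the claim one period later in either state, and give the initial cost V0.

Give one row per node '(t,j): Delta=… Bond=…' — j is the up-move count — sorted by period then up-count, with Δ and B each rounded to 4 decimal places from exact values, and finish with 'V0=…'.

(0,0): Delta=-0.7184 Bond=71.0470
V0=8.5470

The replicating-portfolio and risk-neutral prices coincide; use p* = (1.17−0.93)/(1.33−0.93) = 0.6000 for the latter.
At expiry t=1: V(1,0)=25.0000, V(1,1)=0.0000
(0,0): S=87.0000. Δ = (V_up−V_dn)/(S_up−S_dn) = (0.0000−25.0000)/(115.7100−80.9100) = -0.7184. V = [p*·0.0000 + (1−p*)·25.0000]/1.17 = 8.5470. B = V − Δ·S = 71.0470.
Root portfolio cost Δ·87+B reproduces V0=8.5470.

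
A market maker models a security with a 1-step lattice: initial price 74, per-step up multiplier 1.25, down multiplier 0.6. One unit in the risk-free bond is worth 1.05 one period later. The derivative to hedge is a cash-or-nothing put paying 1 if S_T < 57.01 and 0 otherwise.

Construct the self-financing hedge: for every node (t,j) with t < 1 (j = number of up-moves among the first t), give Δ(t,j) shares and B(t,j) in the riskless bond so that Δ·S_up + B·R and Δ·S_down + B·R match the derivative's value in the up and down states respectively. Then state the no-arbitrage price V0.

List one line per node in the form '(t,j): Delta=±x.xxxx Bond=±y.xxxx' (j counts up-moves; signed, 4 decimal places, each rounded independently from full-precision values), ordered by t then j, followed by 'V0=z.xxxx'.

Risk-neutral probability p* = (R−d)/(u−d) = (1.05−0.6)/(1.25−0.6) = 0.6923.
Terminal payoffs: V(1,0)=1.0000, V(1,1)=0.0000
  t=0,j=0: stock 74.0000 → up 92.5000 (V=0.0000), down 44.4000 (V=1.0000). Price 0.2930; hedge Δ=-0.0208, bond B=1.8315.
Root portfolio cost Δ·74+B reproduces V0=0.2930.

(0,0): Delta=-0.0208 Bond=1.8315
V0=0.2930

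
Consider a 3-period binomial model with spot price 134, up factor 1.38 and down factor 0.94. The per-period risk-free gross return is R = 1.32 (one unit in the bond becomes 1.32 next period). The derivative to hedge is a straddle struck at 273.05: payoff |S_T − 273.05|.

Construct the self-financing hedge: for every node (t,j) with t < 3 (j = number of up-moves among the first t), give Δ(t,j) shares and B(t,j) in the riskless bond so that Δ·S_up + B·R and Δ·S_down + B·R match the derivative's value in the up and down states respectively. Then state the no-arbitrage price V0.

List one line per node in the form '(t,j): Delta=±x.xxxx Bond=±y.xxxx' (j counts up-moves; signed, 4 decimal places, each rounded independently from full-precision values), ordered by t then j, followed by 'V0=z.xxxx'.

(0,0): Delta=0.1488 Bond=9.1001
(1,0): Delta=-1.0000 Bond=156.7091
(1,1): Delta=0.2723 Bond=-10.8348
(2,0): Delta=-1.0000 Bond=206.8561
(2,1): Delta=-1.0000 Bond=206.8561
(2,2): Delta=0.4091 Bond=-49.2216
V0=29.0331

Risk-neutral probability p* = (R−d)/(u−d) = (1.32−0.94)/(1.38−0.94) = 0.8636.
At expiry t=3: V(3,0)=161.7517, V(3,1)=109.6547, V(3,2)=33.1718, V(3,3)=79.1116
  t=2,j=0: stock 118.4024 → up 163.3953 (V=109.6547), down 111.2983 (V=161.7517). Price 88.4537; hedge Δ=-1.0000, bond B=206.8561.
  t=2,j=1: stock 173.8248 → up 239.8782 (V=33.1718), down 163.3953 (V=109.6547). Price 33.0313; hedge Δ=-1.0000, bond B=206.8561.
  t=2,j=2: stock 255.1896 → up 352.1616 (V=79.1116), down 239.8782 (V=33.1718). Price 55.1872; hedge Δ=0.4091, bond B=-49.2216.
  t=1,j=0: stock 125.9600 → up 173.8248 (V=33.0313), down 118.4024 (V=88.4537). Price 30.7491; hedge Δ=-1.0000, bond B=156.7091.
  t=1,j=1: stock 184.9200 → up 255.1896 (V=55.1872), down 173.8248 (V=33.0313). Price 39.5197; hedge Δ=0.2723, bond B=-10.8348.
  t=0,j=0: stock 134.0000 → up 184.9200 (V=39.5197), down 125.9600 (V=30.7491). Price 29.0331; hedge Δ=0.1488, bond B=9.1001.
Self-financing check: at every node Δ·S+B equals the discounted successor values.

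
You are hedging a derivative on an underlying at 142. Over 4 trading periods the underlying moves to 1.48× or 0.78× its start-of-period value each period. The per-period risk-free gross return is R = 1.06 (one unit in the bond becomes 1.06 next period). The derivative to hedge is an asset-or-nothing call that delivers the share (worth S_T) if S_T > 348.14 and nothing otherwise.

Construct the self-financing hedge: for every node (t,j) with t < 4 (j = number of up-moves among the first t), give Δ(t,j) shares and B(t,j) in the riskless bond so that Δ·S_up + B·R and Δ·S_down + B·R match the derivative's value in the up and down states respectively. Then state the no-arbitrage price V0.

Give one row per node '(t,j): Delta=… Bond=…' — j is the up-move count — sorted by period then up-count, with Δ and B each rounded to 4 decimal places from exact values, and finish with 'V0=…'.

(0,0): Delta=1.0477 Bond=-91.2712
(1,0): Delta=0.6595 Bond=-53.7486
(1,1): Delta=1.3546 Bond=-161.2458
(2,0): Delta=0.0000 Bond=0.0000
(2,1): Delta=1.1808 Bond=-142.4338
(2,2): Delta=1.4920 Bond=-213.6506
(3,0): Delta=0.0000 Bond=0.0000
(3,1): Delta=0.0000 Bond=0.0000
(3,2): Delta=2.1143 Bond=-377.4494
(3,3): Delta=1.0000 Bond=0.0000
V0=57.5004

Risk-neutral probability p* = (R−d)/(u−d) = (1.06−0.78)/(1.48−0.78) = 0.4000.
Terminal payoffs: V(4,0)=0.0000, V(4,1)=0.0000, V(4,2)=0.0000, V(4,3)=359.0609, V(4,4)=681.2950
(3,0): S=67.3864. Δ = (V_up−V_dn)/(S_up−S_dn) = (0.0000−0.0000)/(99.7318−52.5614) = 0.0000. V = [p*·0.0000 + (1−p*)·0.0000]/1.06 = 0.0000. B = V − Δ·S = 0.0000.
(3,1): S=127.8613. Δ = (V_up−V_dn)/(S_up−S_dn) = (0.0000−0.0000)/(189.2348−99.7318) = 0.0000. V = [p*·0.0000 + (1−p*)·0.0000]/1.06 = 0.0000. B = V − Δ·S = 0.0000.
(3,2): S=242.6087. Δ = (V_up−V_dn)/(S_up−S_dn) = (359.0609−0.0000)/(359.0609−189.2348) = 2.1143. V = [p*·359.0609 + (1−p*)·0.0000]/1.06 = 135.4947. B = V − Δ·S = -377.4494.
(3,3): S=460.3345. Δ = (V_up−V_dn)/(S_up−S_dn) = (681.2950−359.0609)/(681.2950−359.0609) = 1.0000. V = [p*·681.2950 + (1−p*)·359.0609]/1.06 = 460.3345. B = V − Δ·S = 0.0000.
(2,0): S=86.3928. Δ = (V_up−V_dn)/(S_up−S_dn) = (0.0000−0.0000)/(127.8613−67.3864) = 0.0000. V = [p*·0.0000 + (1−p*)·0.0000]/1.06 = 0.0000. B = V − Δ·S = 0.0000.
(2,1): S=163.9248. Δ = (V_up−V_dn)/(S_up−S_dn) = (135.4947−0.0000)/(242.6087−127.8613) = 1.1808. V = [p*·135.4947 + (1−p*)·0.0000]/1.06 = 51.1301. B = V − Δ·S = -142.4338.
(2,2): S=311.0368. Δ = (V_up−V_dn)/(S_up−S_dn) = (460.3345−135.4947)/(460.3345−242.6087) = 1.4920. V = [p*·460.3345 + (1−p*)·135.4947]/1.06 = 250.4062. B = V − Δ·S = -213.6506.
(1,0): S=110.7600. Δ = (V_up−V_dn)/(S_up−S_dn) = (51.1301−0.0000)/(163.9248−86.3928) = 0.6595. V = [p*·51.1301 + (1−p*)·0.0000]/1.06 = 19.2944. B = V − Δ·S = -53.7486.
(1,1): S=210.1600. Δ = (V_up−V_dn)/(S_up−S_dn) = (250.4062−51.1301)/(311.0368−163.9248) = 1.3546. V = [p*·250.4062 + (1−p*)·51.1301]/1.06 = 123.4345. B = V − Δ·S = -161.2458.
(0,0): S=142.0000. Δ = (V_up−V_dn)/(S_up−S_dn) = (123.4345−19.2944)/(210.1600−110.7600) = 1.0477. V = [p*·123.4345 + (1−p*)·19.2944]/1.06 = 57.5004. B = V − Δ·S = -91.2712.
The time-0 hedge costs 57.5004, which is the no-arbitrage price.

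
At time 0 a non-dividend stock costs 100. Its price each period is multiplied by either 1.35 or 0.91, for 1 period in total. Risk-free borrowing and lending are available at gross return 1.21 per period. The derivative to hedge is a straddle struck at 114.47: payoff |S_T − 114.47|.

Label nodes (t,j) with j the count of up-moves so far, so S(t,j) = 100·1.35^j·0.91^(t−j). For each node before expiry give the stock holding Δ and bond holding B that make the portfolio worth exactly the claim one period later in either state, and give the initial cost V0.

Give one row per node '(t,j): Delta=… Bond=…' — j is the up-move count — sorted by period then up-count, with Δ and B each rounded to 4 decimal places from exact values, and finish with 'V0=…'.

(0,0): Delta=-0.0668 Bond=24.4219
V0=17.7400

Since d<R<u, set p* = (R−d)/(u−d) = 0.6818; price each node as the discounted p*-expectation of its children.
Terminal values V(1,·): V(1,0)=23.4700, V(1,1)=20.5300
  t=0,j=0: stock 100.0000 → up 135.0000 (V=20.5300), down 91.0000 (V=23.4700). Price 17.7400; hedge Δ=-0.0668, bond B=24.4219.
The time-0 hedge costs 17.7400, which is the no-arbitrage price.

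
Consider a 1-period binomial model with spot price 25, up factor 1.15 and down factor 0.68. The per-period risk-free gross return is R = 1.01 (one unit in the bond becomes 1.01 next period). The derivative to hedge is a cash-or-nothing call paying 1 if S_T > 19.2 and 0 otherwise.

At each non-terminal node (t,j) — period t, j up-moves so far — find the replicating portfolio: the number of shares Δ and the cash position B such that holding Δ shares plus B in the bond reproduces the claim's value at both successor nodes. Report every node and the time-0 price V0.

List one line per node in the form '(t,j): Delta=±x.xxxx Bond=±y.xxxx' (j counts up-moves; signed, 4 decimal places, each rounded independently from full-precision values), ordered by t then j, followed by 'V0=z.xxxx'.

Risk-neutral probability p* = (R−d)/(u−d) = (1.01−0.68)/(1.15−0.68) = 0.7021.
Payoff layer (t=1): V(1,0)=0.0000, V(1,1)=1.0000
Node (0,0) S=25.0000: V=(p*·1.0000+(1−p*)·0.0000)/1.01=0.6952; Δ=(1.0000−0.0000)/(28.7500−17.0000)=0.0851; B=V−Δ·S=-1.4325
Check: Δ(0,0)·S0 + B(0,0) = 0.6952 = V0.

(0,0): Delta=0.0851 Bond=-1.4325
V0=0.6952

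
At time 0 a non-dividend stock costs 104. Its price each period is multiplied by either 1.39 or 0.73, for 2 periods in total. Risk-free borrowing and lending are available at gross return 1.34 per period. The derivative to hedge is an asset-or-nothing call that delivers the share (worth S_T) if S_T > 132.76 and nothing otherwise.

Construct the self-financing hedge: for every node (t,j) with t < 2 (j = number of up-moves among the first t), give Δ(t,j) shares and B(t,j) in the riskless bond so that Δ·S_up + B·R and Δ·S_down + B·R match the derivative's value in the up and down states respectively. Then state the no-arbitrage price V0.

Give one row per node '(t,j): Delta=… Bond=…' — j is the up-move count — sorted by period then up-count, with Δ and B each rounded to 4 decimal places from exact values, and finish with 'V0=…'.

The replicating-portfolio and risk-neutral prices coincide; use p* = (1.34−0.73)/(1.39−0.73) = 0.9242 for the latter.
At expiry t=2: V(2,0)=0.0000, V(2,1)=0.0000, V(2,2)=200.9384
(1,0): S=75.9200. Δ = (V_up−V_dn)/(S_up−S_dn) = (0.0000−0.0000)/(105.5288−55.4216) = 0.0000. V = [p*·0.0000 + (1−p*)·0.0000]/1.34 = 0.0000. B = V − Δ·S = 0.0000.
(1,1): S=144.5600. Δ = (V_up−V_dn)/(S_up−S_dn) = (200.9384−0.0000)/(200.9384−105.5288) = 2.1061. V = [p*·200.9384 + (1−p*)·0.0000]/1.34 = 138.5939. B = V − Δ·S = -165.8582.
(0,0): S=104.0000. Δ = (V_up−V_dn)/(S_up−S_dn) = (138.5939−0.0000)/(144.5600−75.9200) = 2.0191. V = [p*·138.5939 + (1−p*)·0.0000]/1.34 = 95.5928. B = V − Δ·S = -114.3979.
Check: Δ(0,0)·S0 + B(0,0) = 95.5928 = V0.

(0,0): Delta=2.0191 Bond=-114.3979
(1,0): Delta=0.0000 Bond=0.0000
(1,1): Delta=2.1061 Bond=-165.8582
V0=95.5928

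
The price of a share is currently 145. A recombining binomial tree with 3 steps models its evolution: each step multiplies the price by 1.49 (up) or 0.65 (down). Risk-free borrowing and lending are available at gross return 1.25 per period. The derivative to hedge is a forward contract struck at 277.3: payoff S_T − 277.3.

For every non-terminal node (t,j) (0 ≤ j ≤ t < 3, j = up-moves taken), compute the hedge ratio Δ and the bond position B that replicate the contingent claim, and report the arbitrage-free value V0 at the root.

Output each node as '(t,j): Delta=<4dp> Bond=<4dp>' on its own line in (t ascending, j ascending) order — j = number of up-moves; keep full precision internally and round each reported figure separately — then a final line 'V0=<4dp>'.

Risk-neutral probability p* = (R−d)/(u−d) = (1.25−0.65)/(1.49−0.65) = 0.7143.
At expiry t=3: V(3,0)=-237.4794, V(3,1)=-186.0189, V(3,2)=-68.0556, V(3,3)=202.3526
Node (2,0) S=61.2625: V=(p*·-186.0189+(1−p*)·-237.4794)/1.25=-160.5775; Δ=(-186.0189−-237.4794)/(91.2811−39.8206)=1.0000; B=V−Δ·S=-221.8400
Node (2,1) S=140.4325: V=(p*·-68.0556+(1−p*)·-186.0189)/1.25=-81.4075; Δ=(-68.0556−-186.0189)/(209.2444−91.2811)=1.0000; B=V−Δ·S=-221.8400
Node (2,2) S=321.9145: V=(p*·202.3526+(1−p*)·-68.0556)/1.25=100.0745; Δ=(202.3526−-68.0556)/(479.6526−209.2444)=1.0000; B=V−Δ·S=-221.8400
Node (1,0) S=94.2500: V=(p*·-81.4075+(1−p*)·-160.5775)/1.25=-83.2220; Δ=(-81.4075−-160.5775)/(140.4325−61.2625)=1.0000; B=V−Δ·S=-177.4720
Node (1,1) S=216.0500: V=(p*·100.0745+(1−p*)·-81.4075)/1.25=38.5780; Δ=(100.0745−-81.4075)/(321.9145−140.4325)=1.0000; B=V−Δ·S=-177.4720
Node (0,0) S=145.0000: V=(p*·38.5780+(1−p*)·-83.2220)/1.25=3.0224; Δ=(38.5780−-83.2220)/(216.0500−94.2500)=1.0000; B=V−Δ·S=-141.9776
The time-0 hedge costs 3.0224, which is the no-arbitrage price.

(0,0): Delta=1.0000 Bond=-141.9776
(1,0): Delta=1.0000 Bond=-177.4720
(1,1): Delta=1.0000 Bond=-177.4720
(2,0): Delta=1.0000 Bond=-221.8400
(2,1): Delta=1.0000 Bond=-221.8400
(2,2): Delta=1.0000 Bond=-221.8400
V0=3.0224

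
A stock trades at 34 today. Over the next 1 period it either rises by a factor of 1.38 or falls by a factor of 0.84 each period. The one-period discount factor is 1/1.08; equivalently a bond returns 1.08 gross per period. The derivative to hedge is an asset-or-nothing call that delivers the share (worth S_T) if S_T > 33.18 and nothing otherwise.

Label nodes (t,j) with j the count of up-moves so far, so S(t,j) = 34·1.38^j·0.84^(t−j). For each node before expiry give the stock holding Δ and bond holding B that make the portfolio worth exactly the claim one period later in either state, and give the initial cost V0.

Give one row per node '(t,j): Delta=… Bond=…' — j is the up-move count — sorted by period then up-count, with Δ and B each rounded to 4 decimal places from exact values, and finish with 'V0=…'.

The replicating-portfolio and risk-neutral prices coincide; use p* = (1.08−0.84)/(1.38−0.84) = 0.4444 for the latter.
Payoff layer (t=1): V(1,0)=0.0000, V(1,1)=46.9200
(0,0): S=34.0000. Δ = (V_up−V_dn)/(S_up−S_dn) = (46.9200−0.0000)/(46.9200−28.5600) = 2.5556. V = [p*·46.9200 + (1−p*)·0.0000]/1.08 = 19.3086. B = V − Δ·S = -67.5802.
Root portfolio cost Δ·34+B reproduces V0=19.3086.

(0,0): Delta=2.5556 Bond=-67.5802
V0=19.3086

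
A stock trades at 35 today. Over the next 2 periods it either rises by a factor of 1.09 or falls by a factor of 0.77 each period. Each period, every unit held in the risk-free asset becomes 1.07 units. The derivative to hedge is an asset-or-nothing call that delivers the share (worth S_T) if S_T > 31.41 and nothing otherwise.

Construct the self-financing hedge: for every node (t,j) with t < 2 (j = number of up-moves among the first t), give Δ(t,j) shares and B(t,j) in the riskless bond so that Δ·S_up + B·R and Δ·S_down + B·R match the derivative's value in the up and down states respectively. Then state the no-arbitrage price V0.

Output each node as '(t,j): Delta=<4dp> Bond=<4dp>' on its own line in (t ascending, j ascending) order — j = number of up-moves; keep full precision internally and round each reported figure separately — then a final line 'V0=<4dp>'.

(0,0): Delta=3.2530 Bond=-81.9343
(1,0): Delta=0.0000 Bond=0.0000
(1,1): Delta=3.4062 Bond=-93.5143
V0=31.9224

Since d<R<u, set p* = (R−d)/(u−d) = 0.9375; price each node as the discounted p*-expectation of its children.
Terminal values V(2,·): V(2,0)=0.0000, V(2,1)=0.0000, V(2,2)=41.5835
  t=1,j=0: stock 26.9500 → up 29.3755 (V=0.0000), down 20.7515 (V=0.0000). Price 0.0000; hedge Δ=0.0000, bond B=0.0000.
  t=1,j=1: stock 38.1500 → up 41.5835 (V=41.5835), down 29.3755 (V=0.0000). Price 36.4341; hedge Δ=3.4062, bond B=-93.5143.
  t=0,j=0: stock 35.0000 → up 38.1500 (V=36.4341), down 26.9500 (V=0.0000). Price 31.9224; hedge Δ=3.2530, bond B=-81.9343.
Each (Δ,B) replicates both successor values, so the strategy is self-financing and V0 is arbitrage-free.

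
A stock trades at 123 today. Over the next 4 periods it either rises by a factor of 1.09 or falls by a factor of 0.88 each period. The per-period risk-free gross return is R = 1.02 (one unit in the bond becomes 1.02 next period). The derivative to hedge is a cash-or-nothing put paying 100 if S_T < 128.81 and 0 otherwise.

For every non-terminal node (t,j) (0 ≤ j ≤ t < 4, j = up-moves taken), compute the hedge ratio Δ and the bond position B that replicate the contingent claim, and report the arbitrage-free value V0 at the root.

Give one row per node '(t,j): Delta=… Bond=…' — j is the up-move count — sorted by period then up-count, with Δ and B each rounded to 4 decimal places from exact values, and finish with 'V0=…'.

Risk-neutral probability p* = (R−d)/(u−d) = (1.02−0.88)/(1.09−0.88) = 0.6667.
Payoff layer (t=4): V(4,0)=100.0000, V(4,1)=100.0000, V(4,2)=100.0000, V(4,3)=0.0000, V(4,4)=0.0000
(3,0): S=83.8211. Δ = (V_up−V_dn)/(S_up−S_dn) = (100.0000−100.0000)/(91.3650−73.7625) = 0.0000. V = [p*·100.0000 + (1−p*)·100.0000]/1.02 = 98.0392. B = V − Δ·S = 98.0392.
(3,1): S=103.8238. Δ = (V_up−V_dn)/(S_up−S_dn) = (100.0000−100.0000)/(113.1680−91.3650) = 0.0000. V = [p*·100.0000 + (1−p*)·100.0000]/1.02 = 98.0392. B = V − Δ·S = 98.0392.
(3,2): S=128.5999. Δ = (V_up−V_dn)/(S_up−S_dn) = (0.0000−100.0000)/(140.1739−113.1680) = -3.7029. V = [p*·0.0000 + (1−p*)·100.0000]/1.02 = 32.6797. B = V − Δ·S = 508.8702.
(3,3): S=159.2886. Δ = (V_up−V_dn)/(S_up−S_dn) = (0.0000−0.0000)/(173.6245−140.1739) = 0.0000. V = [p*·0.0000 + (1−p*)·0.0000]/1.02 = 0.0000. B = V − Δ·S = 0.0000.
(2,0): S=95.2512. Δ = (V_up−V_dn)/(S_up−S_dn) = (98.0392−98.0392)/(103.8238−83.8211) = 0.0000. V = [p*·98.0392 + (1−p*)·98.0392]/1.02 = 96.1169. B = V − Δ·S = 96.1169.
(2,1): S=117.9816. Δ = (V_up−V_dn)/(S_up−S_dn) = (32.6797−98.0392)/(128.5999−103.8238) = -2.6380. V = [p*·32.6797 + (1−p*)·98.0392]/1.02 = 53.3983. B = V − Δ·S = 364.6339.
(2,2): S=146.1363. Δ = (V_up−V_dn)/(S_up−S_dn) = (0.0000−32.6797)/(159.2886−128.5999) = -1.0649. V = [p*·0.0000 + (1−p*)·32.6797]/1.02 = 10.6797. B = V − Δ·S = 166.2975.
(1,0): S=108.2400. Δ = (V_up−V_dn)/(S_up−S_dn) = (53.3983−96.1169)/(117.9816−95.2512) = -1.8794. V = [p*·53.3983 + (1−p*)·96.1169]/1.02 = 66.3116. B = V − Δ·S = 269.7335.
(1,1): S=134.0700. Δ = (V_up−V_dn)/(S_up−S_dn) = (10.6797−53.3983)/(146.1363−117.9816) = -1.5173. V = [p*·10.6797 + (1−p*)·53.3983]/1.02 = 24.4306. B = V − Δ·S = 227.8525.
(0,0): S=123.0000. Δ = (V_up−V_dn)/(S_up−S_dn) = (24.4306−66.3116)/(134.0700−108.2400) = -1.6214. V = [p*·24.4306 + (1−p*)·66.3116]/1.02 = 37.6381. B = V − Δ·S = 237.0714.
Each (Δ,B) replicates both successor values, so the strategy is self-financing and V0 is arbitrage-free.

(0,0): Delta=-1.6214 Bond=237.0714
(1,0): Delta=-1.8794 Bond=269.7335
(1,1): Delta=-1.5173 Bond=227.8525
(2,0): Delta=0.0000 Bond=96.1169
(2,1): Delta=-2.6380 Bond=364.6339
(2,2): Delta=-1.0649 Bond=166.2975
(3,0): Delta=0.0000 Bond=98.0392
(3,1): Delta=0.0000 Bond=98.0392
(3,2): Delta=-3.7029 Bond=508.8702
(3,3): Delta=0.0000 Bond=0.0000
V0=37.6381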